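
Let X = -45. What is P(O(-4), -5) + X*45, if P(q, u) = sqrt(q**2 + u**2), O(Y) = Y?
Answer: -2025 + sqrt(41) ≈ -2018.6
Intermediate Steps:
P(O(-4), -5) + X*45 = sqrt((-4)**2 + (-5)**2) - 45*45 = sqrt(16 + 25) - 2025 = sqrt(41) - 2025 = -2025 + sqrt(41)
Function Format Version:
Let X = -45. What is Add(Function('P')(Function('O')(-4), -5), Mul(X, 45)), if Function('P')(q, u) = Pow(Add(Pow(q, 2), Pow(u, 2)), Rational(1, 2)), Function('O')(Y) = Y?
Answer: Add(-2025, Pow(41, Rational(1, 2))) ≈ -2018.6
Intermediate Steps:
Add(Function('P')(Function('O')(-4), -5), Mul(X, 45)) = Add(Pow(Add(Pow(-4, 2), Pow(-5, 2)), Rational(1, 2)), Mul(-45, 45)) = Add(Pow(Add(16, 25), Rational(1, 2)), -2025) = Add(Pow(41, Rational(1, 2)), -2025) = Add(-2025, Pow(41, Rational(1, 2)))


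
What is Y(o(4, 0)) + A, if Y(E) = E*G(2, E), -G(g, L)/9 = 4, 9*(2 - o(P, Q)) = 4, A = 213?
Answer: 157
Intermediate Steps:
o(P, Q) = 14/9 (o(P, Q) = 2 - ⅑*4 = 2 - 4/9 = 14/9)
G(g, L) = -36 (G(g, L) = -9*4 = -36)
Y(E) = -36*E (Y(E) = E*(-36) = -36*E)
Y(o(4, 0)) + A = -36*14/9 + 213 = -56 + 213 = 157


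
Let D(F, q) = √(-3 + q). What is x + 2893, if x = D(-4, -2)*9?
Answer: 2893 + 9*I*√5 ≈ 2893.0 + 20.125*I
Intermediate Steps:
x = 9*I*√5 (x = √(-3 - 2)*9 = √(-5)*9 = (I*√5)*9 = 9*I*√5 ≈ 20.125*I)
x + 2893 = 9*I*√5 + 2893 = 2893 + 9*I*√5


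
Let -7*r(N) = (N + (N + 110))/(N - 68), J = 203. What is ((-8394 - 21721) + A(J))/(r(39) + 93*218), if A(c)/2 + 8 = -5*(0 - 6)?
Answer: -6104413/4115810 ≈ -1.4832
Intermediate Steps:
r(N) = -(110 + 2*N)/(7*(-68 + N)) (r(N) = -(N + (N + 110))/(7*(N - 68)) = -(N + (110 + N))/(7*(-68 + N)) = -(110 + 2*N)/(7*(-68 + N)))
A(c) = 44 (A(c) = -16 + 2*(-5*(0 - 6)) = -16 + 2*(-5*(-6)) = -16 + 2*30 = -16 + 60 = 44)
((-8394 - 21721) + A(J))/(r(39) + 93*218) = ((-8394 - 21721) + 44)/(2*(-55 - 1*39)/(7*(-68 + 39)) + 93*218) = (-30115 + 44)/((2/7)*(-55 - 39)/(-29) + 20274) = -30071/((2/7)*(-1/29)*(-94) + 20274) = -30071/(188/203 + 20274) = -30071/4115810/203 = -30071*203/4115810 = -6104413/4115810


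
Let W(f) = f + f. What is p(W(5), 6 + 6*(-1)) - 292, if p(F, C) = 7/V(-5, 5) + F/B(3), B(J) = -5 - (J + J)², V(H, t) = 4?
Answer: -47641/164 ≈ -290.49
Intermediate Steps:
W(f) = 2*f
B(J) = -5 - 4*J² (B(J) = -5 - (2*J)² = -5 - 4*J²)
p(F, C) = 7/4 - F/41 (p(F, C) = 7/4 + F/(-5 - 4*3²) = 7*(¼) + F/(-5 - 4*9) = 7/4 + F/(-5 - 36) = 7/4 + F/(-41) = 7/4 + F*(-1/41) = 7/4 - F/41)
p(W(5), 6 + 6*(-1)) - 292 = (7/4 - 2*5/41) - 292 = (7/4 - 1/41*10) - 292 = (7/4 - 10/41) - 292 = 247/164 - 292 = -47641/164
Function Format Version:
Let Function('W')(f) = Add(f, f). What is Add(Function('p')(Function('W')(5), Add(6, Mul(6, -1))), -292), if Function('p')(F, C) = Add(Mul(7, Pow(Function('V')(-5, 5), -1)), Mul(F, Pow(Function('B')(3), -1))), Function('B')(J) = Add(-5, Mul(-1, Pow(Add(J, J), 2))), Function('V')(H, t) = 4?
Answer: Rational(-47641, 164) ≈ -290.49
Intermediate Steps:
Function('W')(f) = Mul(2, f)
Function('B')(J) = Add(-5, Mul(-4, Pow(J, 2))) (Function('B')(J) = Add(-5, Mul(-1, Pow(Mul(2, J), 2))) = Add(-5, Mul(-1, Mul(4, Pow(J, 2)))) = Add(-5, Mul(-4, Pow(J, 2))))
Function('p')(F, C) = Add(Rational(7, 4), Mul(Rational(-1, 41), F)) (Function('p')(F, C) = Add(Mul(7, Pow(4, -1)), Mul(F, Pow(Add(-5, Mul(-4, Pow(3, 2))), -1))) = Add(Mul(7, Rational(1, 4)), Mul(F, Pow(Add(-5, Mul(-4, 9)), -1))) = Add(Rational(7, 4), Mul(F, Pow(Add(-5, -36), -1))) = Add(Rational(7, 4), Mul(F, Pow(-41, -1))) = Add(Rational(7, 4), Mul(F, Rational(-1, 41))) = Add(Rational(7, 4), Mul(Rational(-1, 41), F)))
Add(Function('p')(Function('W')(5), Add(6, Mul(6, -1))), -292) = Add(Add(Rational(7, 4), Mul(Rational(-1, 41), Mul(2, 5))), -292) = Add(Add(Rational(7, 4), Mul(Rational(-1, 41), 10)), -292) = Add(Add(Rational(7, 4), Rational(-10, 41)), -292) = Add(Rational(247, 164), -292) = Rational(-47641, 164)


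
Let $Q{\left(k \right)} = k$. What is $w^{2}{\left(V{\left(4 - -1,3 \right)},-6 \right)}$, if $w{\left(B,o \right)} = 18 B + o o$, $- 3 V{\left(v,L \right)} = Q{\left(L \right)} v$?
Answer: $2916$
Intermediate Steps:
$V{\left(v,L \right)} = - \frac{L v}{3}$
$w{\left(B,o \right)} = o^{2} + 18 B$ ($w{\left(B,o \right)} = 18 B + o^{2} = o^{2} + 18 B$)
$w^{2}{\left(V{\left(4 - -1,3 \right)},-6 \right)} = \left(\left(-6\right)^{2} + 18 \left(\left(- \frac{1}{3}\right) 3 \left(4 - -1\right)\right)\right)^{2} = \left(36 + 18 \left(\left(- \frac{1}{3}\right) 3 \left(4 + 1\right)\right)\right)^{2} = \left(36 + 18 \left(\left(- \frac{1}{3}\right) 3 \cdot 5\right)\right)^{2} = \left(36 + 18 \left(-5\right)\right)^{2} = \left(36 - 90\right)^{2} = \left(-54\right)^{2} = 2916$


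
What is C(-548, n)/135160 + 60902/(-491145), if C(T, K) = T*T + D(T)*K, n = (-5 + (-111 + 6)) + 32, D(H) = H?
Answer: 4006369891/1659578955 ≈ 2.4141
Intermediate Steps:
n = -78 (n = (-5 - 105) + 32 = -110 + 32 = -78)
C(T, K) = T**2 + K*T (C(T, K) = T*T + T*K = T**2 + K*T)
C(-548, n)/135160 + 60902/(-491145) = -548*(-78 - 548)/135160 + 60902/(-491145) = -548*(-626)*(1/135160) + 60902*(-1/491145) = 343048*(1/135160) - 60902/491145 = 42881/16895 - 60902/491145 = 4006369891/1659578955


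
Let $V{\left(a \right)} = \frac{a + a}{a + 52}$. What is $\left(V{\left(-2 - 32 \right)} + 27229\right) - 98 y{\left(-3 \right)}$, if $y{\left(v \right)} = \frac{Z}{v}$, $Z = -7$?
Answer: $\frac{242969}{9} \approx 26997.0$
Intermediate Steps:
$V{\left(a \right)} = \frac{2 a}{52 + a}$
$y{\left(v \right)} = - \frac{7}{v}$
$\left(V{\left(-2 - 32 \right)} + 27229\right) - 98 y{\left(-3 \right)} = \left(\frac{2 \left(-2 - 32\right)}{52 - 34} + 27229\right) - 98 \left(- \frac{7}{-3}\right) = \left(\frac{2 \left(-2 - 32\right)}{52 - 34} + 27229\right) - 98 \left(\left(-7\right) \left(- \frac{1}{3}\right)\right) = \left(2 \left(-34\right) \frac{1}{52 - 34} + 27229\right) - \frac{686}{3} = \left(2 \left(-34\right) \frac{1}{18} + 27229\right) - \frac{686}{3} = \left(- \frac{34}{9} + 27229\right) - \frac{686}{3} = \frac{245027}{9} - \frac{686}{3} = \frac{242969}{9}$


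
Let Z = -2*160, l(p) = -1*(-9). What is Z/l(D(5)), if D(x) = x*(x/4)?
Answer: -320/9 ≈ -35.556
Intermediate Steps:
D(x) = x²/4 (D(x) = x*(x*(¼)) = x*(x/4) = x²/4)
l(p) = 9
Z = -320
Z/l(D(5)) = -320/9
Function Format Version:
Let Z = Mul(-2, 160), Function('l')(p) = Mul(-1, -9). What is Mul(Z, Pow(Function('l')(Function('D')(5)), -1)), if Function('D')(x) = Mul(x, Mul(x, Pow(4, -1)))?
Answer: Rational(-320, 9) ≈ -35.556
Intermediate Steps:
Function('D')(x) = Mul(Rational(1, 4), Pow(x, 2)) (Function('D')(x) = Mul(x, Mul(x, Rational(1, 4))) = Mul(x, Mul(Rational(1, 4), x)) = Mul(Rational(1, 4), Pow(x, 2)))
Function('l')(p) = 9
Z = -320
Mul(Z, Pow(Function('l')(Function('D')(5)), -1)) = Mul(-320, Pow(9, -1)) = Mul(-320, Rational(1, 9)) = Rational(-320, 9)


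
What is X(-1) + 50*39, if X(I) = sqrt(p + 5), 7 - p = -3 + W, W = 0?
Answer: 1950 + sqrt(15) ≈ 1953.9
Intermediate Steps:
p = 10 (p = 7 - (-3 + 0) = 7 - 1*(-3) = 7 + 3 = 10)
X(I) = sqrt(15) (X(I) = sqrt(10 + 5) = sqrt(15))
X(-1) + 50*39 = sqrt(15) + 50*39 = sqrt(15) + 1950 = 1950 + sqrt(15)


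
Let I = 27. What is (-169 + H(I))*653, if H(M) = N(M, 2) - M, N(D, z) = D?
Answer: -110357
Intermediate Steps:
H(M) = 0 (H(M) = M - M = 0)
(-169 + H(I))*653 = (-169 + 0)*653 = -169*653 = -110357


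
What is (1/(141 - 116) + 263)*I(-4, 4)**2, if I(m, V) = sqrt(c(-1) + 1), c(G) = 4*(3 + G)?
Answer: 59184/25 ≈ 2367.4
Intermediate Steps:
c(G) = 12 + 4*G
I(m, V) = 3 (I(m, V) = sqrt((12 + 4*(-1)) + 1) = sqrt((12 - 4) + 1) = sqrt(8 + 1) = sqrt(9) = 3)
(1/(141 - 116) + 263)*I(-4, 4)**2 = (1/(141 - 116) + 263)*3**2 = (1/25 + 263)*9 = (6576/25)*9 = 59184/25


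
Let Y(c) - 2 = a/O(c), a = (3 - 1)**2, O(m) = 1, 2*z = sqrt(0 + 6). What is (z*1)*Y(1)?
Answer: 3*sqrt(6) ≈ 7.3485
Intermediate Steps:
z = sqrt(6)/2 (z = sqrt(0 + 6)/2 = sqrt(6)/2 ≈ 1.2247)
a = 4 (a = 2**2 = 4)
Y(c) = 6 (Y(c) = 2 + 4/1 = 2 + 4*1 = 2 + 4 = 6)
(z*1)*Y(1) = ((sqrt(6)/2)*1)*6 = (sqrt(6)/2)*6 = 3*sqrt(6)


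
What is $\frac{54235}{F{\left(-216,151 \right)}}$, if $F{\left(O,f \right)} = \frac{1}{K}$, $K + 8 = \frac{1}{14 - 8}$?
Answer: $- \frac{2549045}{6} \approx -4.2484 \cdot 10^{5}$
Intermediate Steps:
$K = - \frac{47}{6}$ ($K = -8 + \frac{1}{14 - 8} = -8 + \frac{1}{6} = - \frac{47}{6} \approx -7.8333$)
$F{\left(O,f \right)} = - \frac{6}{47}$ ($F{\left(O,f \right)} = \frac{1}{- \frac{47}{6}} = - \frac{6}{47}$)
$\frac{54235}{F{\left(-216,151 \right)}} = \frac{54235}{- \frac{6}{47}} = 54235 \left(- \frac{47}{6}\right) = - \frac{2549045}{6}$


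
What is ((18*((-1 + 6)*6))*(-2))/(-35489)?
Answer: 1080/35489 ≈ 0.030432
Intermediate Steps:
((18*((-1 + 6)*6))*(-2))/(-35489) = ((18*(5*6))*(-2))*(-1/35489) = ((18*30)*(-2))*(-1/35489) = (540*(-2))*(-1/35489) = -1080*(-1/35489) = 1080/35489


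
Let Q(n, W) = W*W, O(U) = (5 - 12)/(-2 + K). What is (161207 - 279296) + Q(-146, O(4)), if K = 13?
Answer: -14288720/121 ≈ -1.1809e+5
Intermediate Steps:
O(U) = -7/11 (O(U) = (5 - 12)/(-2 + 13) = -7/11)
Q(n, W) = W²
(161207 - 279296) + Q(-146, O(4)) = (161207 - 279296) + (-7/11)² = -118089 + 49/121 = -14288720/121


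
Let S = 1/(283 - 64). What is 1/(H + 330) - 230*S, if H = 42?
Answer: -28447/27156 ≈ -1.0475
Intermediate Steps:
S = 1/219 ≈ 0.0045662
1/(H + 330) - 230*S = 1/(42 + 330) - 230*1/219 = 1/372 - 230/219 = -28447/27156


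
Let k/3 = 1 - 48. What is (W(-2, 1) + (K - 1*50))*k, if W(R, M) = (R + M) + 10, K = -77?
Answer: 16638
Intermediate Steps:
k = -141 (k = 3*(1 - 48) = 3*(-47) = -141)
W(R, M) = 10 + M + R (W(R, M) = (M + R) + 10 = 10 + M + R)
(W(-2, 1) + (K - 1*50))*k = ((10 + 1 - 2) + (-77 - 1*50))*(-141) = (9 + (-77 - 50))*(-141) = (9 - 127)*(-141) = -118*(-141) = 16638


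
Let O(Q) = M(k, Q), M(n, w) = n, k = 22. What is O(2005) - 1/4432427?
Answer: 97513393/4432427 ≈ 22.000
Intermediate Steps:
O(Q) = 22
O(2005) - 1/4432427 = 22 - 1/4432427 = 97513393/4432427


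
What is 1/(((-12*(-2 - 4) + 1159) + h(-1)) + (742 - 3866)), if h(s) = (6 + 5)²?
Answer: -1/1772 ≈ -0.00056433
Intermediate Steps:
h(s) = 121 (h(s) = 11² = 121)
1/(((-12*(-2 - 4) + 1159) + h(-1)) + (742 - 3866)) = 1/(((-12*(-2 - 4) + 1159) + 121) + (742 - 3866)) = 1/(((-12*(-6) + 1159) + 121) - 3124) = 1/(((72 + 1159) + 121) - 3124) = 1/((1231 + 121) - 3124) = 1/(1352 - 3124) = 1/(-1772) = -1/1772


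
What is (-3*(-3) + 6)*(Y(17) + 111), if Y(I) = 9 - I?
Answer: 1545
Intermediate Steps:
(-3*(-3) + 6)*(Y(17) + 111) = (-3*(-3) + 6)*((9 - 1*17) + 111) = (9 + 6)*((9 - 17) + 111) = 15*(-8 + 111) = 15*103 = 1545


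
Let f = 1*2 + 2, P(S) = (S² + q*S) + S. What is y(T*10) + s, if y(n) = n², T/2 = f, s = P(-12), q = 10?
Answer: 6412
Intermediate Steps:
P(S) = S² + 11*S (P(S) = (S² + 10*S) + S = S² + 11*S)
f = 4 (f = 2 + 2 = 4)
s = 12 (s = -12*(11 - 12) = -12*(-1) = 12)
T = 8 (T = 2*4 = 8)
y(T*10) + s = (8*10)² + 12 = 80² + 12 = 6400 + 12 = 6412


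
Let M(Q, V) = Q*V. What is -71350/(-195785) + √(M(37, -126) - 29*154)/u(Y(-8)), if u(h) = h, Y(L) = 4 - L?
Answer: 14270/39157 + I*√2282/6 ≈ 0.36443 + 7.9617*I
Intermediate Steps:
-71350/(-195785) + √(M(37, -126) - 29*154)/u(Y(-8)) = -71350/(-195785) + √(37*(-126) - 29*154)/(4 - 1*(-8)) = -71350*(-1/195785) + √(-4662 - 4466)/(4 + 8) = 14270/39157 + √(-9128)/12 = 14270/39157 + (2*I*√2282)*(1/12) = 14270/39157 + I*√2282/6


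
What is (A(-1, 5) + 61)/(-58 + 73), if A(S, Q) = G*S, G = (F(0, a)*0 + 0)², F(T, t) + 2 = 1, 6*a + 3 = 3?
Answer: 61/15 ≈ 4.0667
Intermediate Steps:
a = 0 (a = -½ + (⅙)*3 = -½ + ½ = 0)
F(T, t) = -1 (F(T, t) = -2 + 1 = -1)
G = 0 (G = (-1*0 + 0)² = (0 + 0)² = 0² = 0)
A(S, Q) = 0 (A(S, Q) = 0*S = 0)
(A(-1, 5) + 61)/(-58 + 73) = (0 + 61)/(-58 + 73) = 61/15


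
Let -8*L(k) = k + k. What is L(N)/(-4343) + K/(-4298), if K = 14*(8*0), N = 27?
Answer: 27/17372 ≈ 0.0015542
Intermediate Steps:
K = 0 (K = 14*0 = 0)
L(k) = -k/4 (L(k) = -(k + k)/8 = -k/4)
L(N)/(-4343) + K/(-4298) = -¼*27/(-4343) + 0/(-4298) = -27/4*(-1/4343) + 0*(-1/4298) = 27/17372 + 0 = 27/17372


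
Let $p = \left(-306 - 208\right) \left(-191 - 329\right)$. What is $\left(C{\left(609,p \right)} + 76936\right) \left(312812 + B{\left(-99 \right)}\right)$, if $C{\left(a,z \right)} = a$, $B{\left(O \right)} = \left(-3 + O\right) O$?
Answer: $25040055950$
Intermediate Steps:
$p = 267280$ ($p = \left(-514\right) \left(-520\right) = 267280$)
$B{\left(O \right)} = O \left(-3 + O\right)$
$\left(C{\left(609,p \right)} + 76936\right) \left(312812 + B{\left(-99 \right)}\right) = \left(609 + 76936\right) \left(312812 - 99 \left(-3 - 99\right)\right) = 77545 \left(312812 - -10098\right) = 77545 \left(312812 + 10098\right) = 77545 \cdot 322910 = 25040055950$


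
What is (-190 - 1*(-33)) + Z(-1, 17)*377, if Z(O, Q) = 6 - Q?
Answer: -4304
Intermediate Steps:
(-190 - 1*(-33)) + Z(-1, 17)*377 = (-190 - 1*(-33)) + (6 - 1*17)*377 = (-190 + 33) + (6 - 17)*377 = -157 - 11*377 = -157 - 4147 = -4304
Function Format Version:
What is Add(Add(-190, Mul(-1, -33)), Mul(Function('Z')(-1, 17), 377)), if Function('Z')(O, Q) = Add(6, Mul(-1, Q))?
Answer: -4304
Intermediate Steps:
Add(Add(-190, Mul(-1, -33)), Mul(Function('Z')(-1, 17), 377)) = Add(Add(-190, Mul(-1, -33)), Mul(Add(6, Mul(-1, 17)), 377)) = Add(Add(-190, 33), Mul(Add(6, -17), 377)) = Add(-157, Mul(-11, 377)) = Add(-157, -4147) = -4304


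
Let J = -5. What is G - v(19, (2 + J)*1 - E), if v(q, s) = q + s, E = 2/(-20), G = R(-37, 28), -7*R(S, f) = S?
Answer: -757/70 ≈ -10.814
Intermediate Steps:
R(S, f) = -S/7
G = 37/7 (G = -⅐*(-37) = 37/7 ≈ 5.2857)
E = -⅒ (E = 2*(-1/20) = -⅒ ≈ -0.10000)
G - v(19, (2 + J)*1 - E) = 37/7 - (19 + ((2 - 5)*1 - 1*(-⅒))) = 37/7 - (19 + (-3*1 + ⅒)) = 37/7 - (19 + (-3 + ⅒)) = 37/7 - (19 - 29/10) = 37/7 - 1*161/10 = 37/7 - 161/10 = -757/70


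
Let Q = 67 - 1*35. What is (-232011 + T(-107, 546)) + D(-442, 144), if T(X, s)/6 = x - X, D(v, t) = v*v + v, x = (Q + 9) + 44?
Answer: -35937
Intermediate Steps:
Q = 32 (Q = 67 - 35 = 32)
x = 85 (x = (32 + 9) + 44 = 41 + 44 = 85)
D(v, t) = v + v² (D(v, t) = v² + v = v + v²)
T(X, s) = 510 - 6*X (T(X, s) = 6*(85 - X) = 510 - 6*X)
(-232011 + T(-107, 546)) + D(-442, 144) = (-232011 + (510 - 6*(-107))) - 442*(1 - 442) = (-232011 + (510 + 642)) - 442*(-441) = (-232011 + 1152) + 194922 = -230859 + 194922 = -35937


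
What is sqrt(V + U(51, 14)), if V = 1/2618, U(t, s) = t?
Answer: sqrt(349552742)/2618 ≈ 7.1415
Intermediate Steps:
V = 1/2618 ≈ 0.00038197
sqrt(V + U(51, 14)) = sqrt(1/2618 + 51) = sqrt(133519/2618) = sqrt(349552742)/2618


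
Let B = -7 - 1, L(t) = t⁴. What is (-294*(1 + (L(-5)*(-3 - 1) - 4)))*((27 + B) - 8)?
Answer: 8094702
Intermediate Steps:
B = -8
(-294*(1 + (L(-5)*(-3 - 1) - 4)))*((27 + B) - 8) = (-294*(1 + ((-5)⁴*(-3 - 1) - 4)))*((27 - 8) - 8) = (-294*(1 + (625*(-4) - 4)))*(19 - 8) = -294*(1 + (-2500 - 4))*11 = -294*(1 - 2504)*11 = -294*(-2503)*11 = -49*(-15018)*11 = 735882*11 = 8094702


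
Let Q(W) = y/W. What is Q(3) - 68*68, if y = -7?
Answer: -13879/3 ≈ -4626.3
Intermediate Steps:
Q(W) = -7/W
Q(3) - 68*68 = -7/3 - 68*68 = -7*⅓ - 4624 = -7/3 - 4624 = -13879/3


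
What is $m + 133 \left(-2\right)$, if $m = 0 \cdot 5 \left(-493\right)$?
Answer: $-266$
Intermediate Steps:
$m = 0$ ($m = 0 \left(-493\right) = 0$)
$m + 133 \left(-2\right) = 0 + 133 \left(-2\right) = 0 - 266 = -266$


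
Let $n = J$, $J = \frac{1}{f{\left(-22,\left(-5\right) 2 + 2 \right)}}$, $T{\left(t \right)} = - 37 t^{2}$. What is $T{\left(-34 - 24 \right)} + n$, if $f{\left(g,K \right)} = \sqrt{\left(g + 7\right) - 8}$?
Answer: $-124468 - \frac{i \sqrt{23}}{23} \approx -1.2447 \cdot 10^{5} - 0.20851 i$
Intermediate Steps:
$f{\left(g,K \right)} = \sqrt{-1 + g}$ ($f{\left(g,K \right)} = \sqrt{\left(7 + g\right) - 8} = \sqrt{-1 + g}$)
$J = - \frac{i \sqrt{23}}{23}$ ($J = \frac{1}{\sqrt{-1 - 22}} = \frac{1}{\sqrt{-23}} = \frac{1}{i \sqrt{23}} = - \frac{i \sqrt{23}}{23} \approx - 0.20851 i$)
$n = - \frac{i \sqrt{23}}{23} \approx - 0.20851 i$
$T{\left(-34 - 24 \right)} + n = - 37 \left(-34 - 24\right)^{2} - \frac{i \sqrt{23}}{23} = - 37 \left(-58\right)^{2} - \frac{i \sqrt{23}}{23} = \left(-37\right) 3364 - \frac{i \sqrt{23}}{23} = -124468 - \frac{i \sqrt{23}}{23}$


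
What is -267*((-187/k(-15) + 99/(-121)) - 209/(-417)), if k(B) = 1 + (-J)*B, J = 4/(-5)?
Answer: -6810725/1529 ≈ -4454.4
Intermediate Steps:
J = -⅘ (J = 4*(-⅕) = -⅘ ≈ -0.80000)
k(B) = 1 + 4*B/5 (k(B) = 1 + (-1*(-⅘))*B = 1 + 4*B/5)
-267*((-187/k(-15) + 99/(-121)) - 209/(-417)) = -267*((-187/(1 + (⅘)*(-15)) + 99/(-121)) - 209/(-417)) = -267*((-187/(1 - 12) + 99*(-1/121)) - 209*(-1/417)) = -267*((-187/(-11) - 9/11) + 209/417) = -267*((-187*(-1/11) - 9/11) + 209/417) = -267*((17 - 9/11) + 209/417) = -267*(178/11 + 209/417) = -267*76525/4587 = -6810725/1529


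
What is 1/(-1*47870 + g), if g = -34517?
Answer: -1/82387 ≈ -1.2138e-5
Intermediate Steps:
1/(-1*47870 + g) = 1/(-1*47870 - 34517) = 1/(-47870 - 34517) = 1/(-82387) = -1/82387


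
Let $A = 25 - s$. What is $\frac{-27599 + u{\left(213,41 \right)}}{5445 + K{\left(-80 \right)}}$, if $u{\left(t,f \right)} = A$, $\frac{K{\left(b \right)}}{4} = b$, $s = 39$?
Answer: $- \frac{27613}{5125} \approx -5.3879$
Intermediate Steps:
$K{\left(b \right)} = 4 b$
$A = -14$ ($A = 25 - 39 = -14$)
$u{\left(t,f \right)} = -14$
$\frac{-27599 + u{\left(213,41 \right)}}{5445 + K{\left(-80 \right)}} = \frac{-27599 - 14}{5445 + 4 \left(-80\right)} = - \frac{27613}{5445 - 320} = - \frac{27613}{5125}$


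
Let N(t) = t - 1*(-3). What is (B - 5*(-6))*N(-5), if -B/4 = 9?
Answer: 12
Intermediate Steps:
N(t) = 3 + t (N(t) = t + 3 = 3 + t)
B = -36 (B = -4*9 = -36)
(B - 5*(-6))*N(-5) = (-36 - 5*(-6))*(3 - 5) = (-36 + 30)*(-2) = -6*(-2) = 12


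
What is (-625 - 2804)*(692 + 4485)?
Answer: -17751933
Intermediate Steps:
(-625 - 2804)*(692 + 4485) = -3429*5177 = -17751933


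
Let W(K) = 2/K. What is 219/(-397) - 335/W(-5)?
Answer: 664537/794 ≈ 836.95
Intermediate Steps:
219/(-397) - 335/W(-5) = 219/(-397) - 335/(2/(-5)) = 219*(-1/397) - 335/(2*(-⅕)) = -219/397 - 335/(-⅖) = -219/397 - 335*(-5/2) = -219/397 + 1675/2 = 664537/794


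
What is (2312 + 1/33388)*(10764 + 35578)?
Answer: 105214136691/982 ≈ 1.0714e+8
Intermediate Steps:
(2312 + 1/33388)*(10764 + 35578) = (2312 + 1/33388)*46342 = (77193057/33388)*46342 = 105214136691/982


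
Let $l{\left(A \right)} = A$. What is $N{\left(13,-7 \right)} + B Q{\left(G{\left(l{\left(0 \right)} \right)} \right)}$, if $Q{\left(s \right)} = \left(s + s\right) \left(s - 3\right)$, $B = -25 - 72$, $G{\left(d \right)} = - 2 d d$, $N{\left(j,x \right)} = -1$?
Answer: $-1$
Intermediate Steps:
$G{\left(d \right)} = - 2 d^{2}$
$B = -97$
$Q{\left(s \right)} = 2 s \left(-3 + s\right)$
$N{\left(13,-7 \right)} + B Q{\left(G{\left(l{\left(0 \right)} \right)} \right)} = -1 - 97 \cdot 2 \left(- 2 \cdot 0^{2}\right) \left(-3 - 2 \cdot 0^{2}\right) = -1 - 97 \cdot 2 \left(\left(-2\right) 0\right) \left(-3 - 0\right) = -1 - 97 \cdot 2 \cdot 0 \left(-3 + 0\right) = -1 - 97 \cdot 2 \cdot 0 \left(-3\right) = -1 - 0 = -1 + 0 = -1$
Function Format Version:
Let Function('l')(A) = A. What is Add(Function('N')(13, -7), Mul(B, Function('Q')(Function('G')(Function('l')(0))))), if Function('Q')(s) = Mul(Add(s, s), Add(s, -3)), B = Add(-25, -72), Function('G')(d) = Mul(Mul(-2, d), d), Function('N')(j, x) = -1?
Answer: -1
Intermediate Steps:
Function('G')(d) = Mul(-2, Pow(d, 2))
B = -97
Function('Q')(s) = Mul(2, s, Add(-3, s)) (Function('Q')(s) = Mul(Mul(2, s), Add(-3, s)) = Mul(2, s, Add(-3, s)))
Add(Function('N')(13, -7), Mul(B, Function('Q')(Function('G')(Function('l')(0))))) = Add(-1, Mul(-97, Mul(2, Mul(-2, Pow(0, 2)), Add(-3, Mul(-2, Pow(0, 2)))))) = Add(-1, Mul(-97, Mul(2, Mul(-2, 0), Add(-3, Mul(-2, 0))))) = Add(-1, Mul(-97, Mul(2, 0, Add(-3, 0)))) = Add(-1, Mul(-97, Mul(2, 0, -3))) = Add(-1, Mul(-97, 0)) = Add(-1, 0) = -1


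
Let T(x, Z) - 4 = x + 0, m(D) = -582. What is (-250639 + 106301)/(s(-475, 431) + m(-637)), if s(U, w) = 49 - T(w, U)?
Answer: 72169/484 ≈ 149.11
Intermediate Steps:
T(x, Z) = 4 + x (T(x, Z) = 4 + (x + 0) = 4 + x)
s(U, w) = 45 - w (s(U, w) = 49 - (4 + w) = 49 + (-4 - w) = 45 - w)
(-250639 + 106301)/(s(-475, 431) + m(-637)) = (-250639 + 106301)/((45 - 1*431) - 582) = -144338/((45 - 431) - 582) = -144338/(-386 - 582) = -144338/(-968) = -144338*(-1/968) = 72169/484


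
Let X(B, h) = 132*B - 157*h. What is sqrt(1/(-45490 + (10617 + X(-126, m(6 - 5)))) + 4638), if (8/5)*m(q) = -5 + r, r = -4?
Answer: sqrt(30426161206358)/80995 ≈ 68.103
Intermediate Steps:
m(q) = -45/8 (m(q) = 5*(-5 - 4)/8 = (5/8)*(-9) = -45/8)
X(B, h) = -157*h + 132*B
sqrt(1/(-45490 + (10617 + X(-126, m(6 - 5)))) + 4638) = sqrt(1/(-45490 + (10617 + (-157*(-45/8) + 132*(-126)))) + 4638) = sqrt(1/(-45490 + (10617 + (7065/8 - 16632))) + 4638) = sqrt(1/(-45490 + (10617 - 125991/8)) + 4638) = sqrt(1/(-45490 - 41055/8) + 4638) = sqrt(1/(-404975/8) + 4638) = sqrt(-8/404975 + 4638) = sqrt(1878274042/404975) = sqrt(30426161206358)/80995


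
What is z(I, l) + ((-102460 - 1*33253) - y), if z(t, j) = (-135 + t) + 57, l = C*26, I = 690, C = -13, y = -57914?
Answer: -77187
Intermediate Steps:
l = -338 (l = -13*26 = -338)
z(t, j) = -78 + t
z(I, l) + ((-102460 - 1*33253) - y) = (-78 + 690) + ((-102460 - 1*33253) - 1*(-57914)) = 612 + ((-102460 - 33253) + 57914) = 612 + (-135713 + 57914) = 612 - 77799 = -77187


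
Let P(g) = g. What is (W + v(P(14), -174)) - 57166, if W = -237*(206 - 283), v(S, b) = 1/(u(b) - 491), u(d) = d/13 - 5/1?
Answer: -257708387/6622 ≈ -38917.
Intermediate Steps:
u(d) = -5 + d/13 (u(d) = d*(1/13) - 5*1 = d/13 - 5 = -5 + d/13)
v(S, b) = 1/(-496 + b/13) (v(S, b) = 1/((-5 + b/13) - 491) = 1/(-496 + b/13))
W = 18249 (W = -237*(-77) = 18249)
(W + v(P(14), -174)) - 57166 = (18249 + 13/(-6448 - 174)) - 57166 = (18249 + 13/(-6622)) - 57166 = (18249 + 13*(-1/6622)) - 57166 = (18249 - 13/6622) - 57166 = 120844865/6622 - 57166 = -257708387/6622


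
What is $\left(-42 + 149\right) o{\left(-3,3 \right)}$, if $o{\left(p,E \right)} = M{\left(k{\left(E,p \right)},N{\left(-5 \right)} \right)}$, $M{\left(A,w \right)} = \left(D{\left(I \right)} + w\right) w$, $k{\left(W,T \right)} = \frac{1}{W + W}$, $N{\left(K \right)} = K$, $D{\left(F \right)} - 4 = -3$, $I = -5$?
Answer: $2140$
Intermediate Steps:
$D{\left(F \right)} = 1$ ($D{\left(F \right)} = 4 - 3 = 1$)
$k{\left(W,T \right)} = \frac{1}{2 W}$
$M{\left(A,w \right)} = w \left(1 + w\right)$ ($M{\left(A,w \right)} = \left(1 + w\right) w = w \left(1 + w\right)$)
$o{\left(p,E \right)} = 20$ ($o{\left(p,E \right)} = - 5 \left(1 - 5\right) = \left(-5\right) \left(-4\right) = 20$)
$\left(-42 + 149\right) o{\left(-3,3 \right)} = \left(-42 + 149\right) 20 = 107 \cdot 20 = 2140$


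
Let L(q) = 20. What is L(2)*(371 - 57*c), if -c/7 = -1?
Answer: -560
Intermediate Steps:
c = 7 (c = -7*(-1) = 7)
L(2)*(371 - 57*c) = 20*(371 - 57*7) = 20*(371 - 399) = 20*(-28) = -560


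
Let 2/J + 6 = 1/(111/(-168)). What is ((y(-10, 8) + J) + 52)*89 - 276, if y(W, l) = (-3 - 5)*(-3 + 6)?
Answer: 304731/139 ≈ 2192.3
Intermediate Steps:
J = -37/139 (J = 2/(-6 + 1/(111/(-168))) = 2/(-6 + 1/(111*(-1/168))) = 2/(-6 + 1/(-37/56)) = 2/(-6 - 56/37) = 2/(-278/37) = 2*(-37/278) = -37/139 ≈ -0.26619)
y(W, l) = -24 (y(W, l) = -8*3 = -24)
((y(-10, 8) + J) + 52)*89 - 276 = ((-24 - 37/139) + 52)*89 - 276 = (-3373/139 + 52)*89 - 276 = (3855/139)*89 - 276 = 343095/139 - 276 = 304731/139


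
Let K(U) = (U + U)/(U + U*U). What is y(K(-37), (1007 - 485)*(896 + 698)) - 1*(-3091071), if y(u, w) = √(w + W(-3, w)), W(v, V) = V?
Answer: 3091071 + 6*√46226 ≈ 3.0924e+6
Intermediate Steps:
K(U) = 2*U/(U + U²) (K(U) = (2*U)/(U + U²) = 2*U/(U + U²))
y(u, w) = √2*√w (y(u, w) = √(w + w) = √(2*w) = √2*√w)
y(K(-37), (1007 - 485)*(896 + 698)) - 1*(-3091071) = √2*√((1007 - 485)*(896 + 698)) - 1*(-3091071) = √2*√(522*1594) + 3091071 = √2*√832068 + 3091071 = √2*(6*√23113) + 3091071 = 6*√46226 + 3091071 = 3091071 + 6*√46226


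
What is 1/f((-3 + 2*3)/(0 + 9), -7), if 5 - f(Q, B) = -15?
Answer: 1/20 ≈ 0.050000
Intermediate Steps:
f(Q, B) = 20 (f(Q, B) = 5 - 1*(-15) = 5 + 15 = 20)
1/f((-3 + 2*3)/(0 + 9), -7) = 1/20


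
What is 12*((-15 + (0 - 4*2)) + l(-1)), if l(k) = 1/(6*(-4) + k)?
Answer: -6912/25 ≈ -276.48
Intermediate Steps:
l(k) = 1/(-24 + k)
12*((-15 + (0 - 4*2)) + l(-1)) = 12*((-15 + (0 - 4*2)) + 1/(-24 - 1)) = 12*((-15 + (0 - 8)) + 1/(-25)) = 12*((-15 - 8) - 1/25) = 12*(-23 - 1/25) = 12*(-576/25) = -6912/25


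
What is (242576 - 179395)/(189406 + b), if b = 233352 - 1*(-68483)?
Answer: 63181/491241 ≈ 0.12862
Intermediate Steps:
b = 301835 (b = 233352 + 68483 = 301835)
(242576 - 179395)/(189406 + b) = (242576 - 179395)/(189406 + 301835) = 63181/491241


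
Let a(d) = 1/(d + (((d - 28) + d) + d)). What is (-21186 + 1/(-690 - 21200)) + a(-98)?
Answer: -19477986911/919380 ≈ -21186.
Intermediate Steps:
a(d) = 1/(-28 + 4*d) (a(d) = 1/(d + (((-28 + d) + d) + d)) = 1/(d + ((-28 + 2*d) + d)) = 1/(d + (-28 + 3*d)) = 1/(-28 + 4*d))
(-21186 + 1/(-690 - 21200)) + a(-98) = (-21186 + 1/(-690 - 21200)) + 1/(4*(-7 - 98)) = (-21186 + 1/(-21890)) + (¼)/(-105) = (-21186 - 1/21890) + (¼)*(-1/105) = -463761541/21890 - 1/420 = -19477986911/919380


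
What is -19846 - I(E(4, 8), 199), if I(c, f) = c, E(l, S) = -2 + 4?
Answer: -19848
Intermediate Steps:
E(l, S) = 2
-19846 - I(E(4, 8), 199) = -19846 - 1*2 = -19846 - 2 = -19848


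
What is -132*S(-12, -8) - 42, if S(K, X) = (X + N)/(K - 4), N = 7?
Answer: -201/4 ≈ -50.250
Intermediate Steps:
S(K, X) = (7 + X)/(-4 + K) (S(K, X) = (X + 7)/(K - 4) = (7 + X)/(-4 + K))
-132*S(-12, -8) - 42 = -132*(7 - 8)/(-4 - 12) - 42 = -132*(-1)/(-16) - 42 = -(-33)*(-1)/4 - 42 = -132*1/16 - 42 = -33/4 - 42 = -201/4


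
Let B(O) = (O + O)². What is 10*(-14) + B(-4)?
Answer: -76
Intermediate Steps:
B(O) = 4*O² (B(O) = (2*O)² = 4*O²)
10*(-14) + B(-4) = 10*(-14) + 4*(-4)² = -140 + 4*16 = -140 + 64 = -76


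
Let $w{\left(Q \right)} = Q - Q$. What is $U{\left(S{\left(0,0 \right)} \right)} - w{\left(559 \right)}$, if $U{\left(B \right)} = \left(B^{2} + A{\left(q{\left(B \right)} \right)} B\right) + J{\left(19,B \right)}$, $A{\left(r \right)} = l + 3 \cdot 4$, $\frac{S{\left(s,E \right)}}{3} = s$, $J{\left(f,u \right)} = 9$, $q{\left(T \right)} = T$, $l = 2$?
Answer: $9$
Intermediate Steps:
$S{\left(s,E \right)} = 3 s$
$w{\left(Q \right)} = 0$
$A{\left(r \right)} = 14$ ($A{\left(r \right)} = 2 + 3 \cdot 4 = 2 + 12 = 14$)
$U{\left(B \right)} = 9 + B^{2} + 14 B$ ($U{\left(B \right)} = \left(B^{2} + 14 B\right) + 9 = 9 + B^{2} + 14 B$)
$U{\left(S{\left(0,0 \right)} \right)} - w{\left(559 \right)} = \left(9 + \left(3 \cdot 0\right)^{2} + 14 \cdot 3 \cdot 0\right) - 0 = \left(9 + 0^{2} + 14 \cdot 0\right) + 0 = \left(9 + 0 + 0\right) + 0 = 9 + 0 = 9$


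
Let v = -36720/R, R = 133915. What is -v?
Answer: 7344/26783 ≈ 0.27420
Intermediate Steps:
v = -7344/26783 (v = -36720/133915 = -36720*1/133915 = -7344/26783 ≈ -0.27420)
-v = -1*(-7344/26783) = 7344/26783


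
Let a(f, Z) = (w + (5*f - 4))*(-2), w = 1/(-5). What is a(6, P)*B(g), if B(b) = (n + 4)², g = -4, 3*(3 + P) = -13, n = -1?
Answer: -2322/5 ≈ -464.40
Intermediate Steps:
P = -22/3 (P = -3 + (⅓)*(-13) = -3 - 13/3 = -22/3 ≈ -7.3333)
w = -⅕ ≈ -0.20000
B(b) = 9 (B(b) = (-1 + 4)² = 3² = 9)
a(f, Z) = 42/5 - 10*f (a(f, Z) = (-⅕ + (5*f - 4))*(-2) = (-⅕ + (-4 + 5*f))*(-2) = (-21/5 + 5*f)*(-2) = 42/5 - 10*f)
a(6, P)*B(g) = (42/5 - 10*6)*9 = (42/5 - 60)*9 = -258/5*9 = -2322/5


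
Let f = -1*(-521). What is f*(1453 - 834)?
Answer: 322499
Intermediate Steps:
f = 521
f*(1453 - 834) = 521*(1453 - 834) = 521*619 = 322499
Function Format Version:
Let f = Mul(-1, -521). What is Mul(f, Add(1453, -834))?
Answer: 322499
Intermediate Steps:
f = 521
Mul(f, Add(1453, -834)) = Mul(521, Add(1453, -834)) = Mul(521, 619) = 322499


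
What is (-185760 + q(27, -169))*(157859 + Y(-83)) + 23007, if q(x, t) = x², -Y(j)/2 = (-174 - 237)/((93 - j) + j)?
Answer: -905523052776/31 ≈ -2.9210e+10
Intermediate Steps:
Y(j) = 274/31 (Y(j) = -2*(-174 - 237)/((93 - j) + j) = -(-822)/93 = -2*(-137/31) = 274/31)
(-185760 + q(27, -169))*(157859 + Y(-83)) + 23007 = (-185760 + 27²)*(157859 + 274/31) + 23007 = (-185760 + 729)*(4893903/31) + 23007 = -185031*4893903/31 + 23007 = -905523765993/31 + 23007 = -905523052776/31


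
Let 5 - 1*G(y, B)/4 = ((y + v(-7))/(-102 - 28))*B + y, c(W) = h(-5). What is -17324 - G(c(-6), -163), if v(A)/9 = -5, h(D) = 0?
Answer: -228406/13 ≈ -17570.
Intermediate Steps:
c(W) = 0
v(A) = -45 (v(A) = 9*(-5) = -45)
G(y, B) = 20 - 4*y - 4*B*(9/26 - y/130) (G(y, B) = 20 - 4*(((y - 45)/(-102 - 28))*B + y) = 20 - 4*(((-45 + y)/(-130))*B + y) = 20 - 4*(((-45 + y)*(-1/130))*B + y) = 20 - 4*((9/26 - y/130)*B + y) = 20 - 4*(B*(9/26 - y/130) + y) = 20 - 4*(y + B*(9/26 - y/130)) = 20 + (-4*y - 4*B*(9/26 - y/130)) = 20 - 4*y - 4*B*(9/26 - y/130))
-17324 - G(c(-6), -163) = -17324 - (20 - 4*0 - 18/13*(-163) + (2/65)*(-163)*0) = -17324 - (20 + 0 + 2934/13 + 0) = -17324 - 1*3194/13 = -17324 - 3194/13 = -228406/13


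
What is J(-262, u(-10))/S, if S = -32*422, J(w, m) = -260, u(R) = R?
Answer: 65/3376 ≈ 0.019254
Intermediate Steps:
S = -13504
J(-262, u(-10))/S = -260/(-13504) = -260*(-1/13504) = 65/3376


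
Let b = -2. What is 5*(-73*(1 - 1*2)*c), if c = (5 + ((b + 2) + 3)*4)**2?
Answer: 105485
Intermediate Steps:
c = 289 (c = (5 + ((-2 + 2) + 3)*4)**2 = (5 + (0 + 3)*4)**2 = (5 + 3*4)**2 = (5 + 12)**2 = 17**2 = 289)
5*(-73*(1 - 1*2)*c) = 5*(-73*(1 - 1*2)*289) = 5*(-73*(1 - 2)*289) = 5*(-(-73)*289) = 5*(-73*(-289)) = 5*21097 = 105485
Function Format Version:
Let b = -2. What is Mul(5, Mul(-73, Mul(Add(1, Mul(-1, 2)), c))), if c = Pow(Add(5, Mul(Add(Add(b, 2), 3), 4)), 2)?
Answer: 105485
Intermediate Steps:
c = 289 (c = Pow(Add(5, Mul(Add(Add(-2, 2), 3), 4)), 2) = Pow(Add(5, Mul(Add(0, 3), 4)), 2) = Pow(Add(5, Mul(3, 4)), 2) = Pow(Add(5, 12), 2) = Pow(17, 2) = 289)
Mul(5, Mul(-73, Mul(Add(1, Mul(-1, 2)), c))) = Mul(5, Mul(-73, Mul(Add(1, Mul(-1, 2)), 289))) = Mul(5, Mul(-73, Mul(Add(1, -2), 289))) = Mul(5, Mul(-73, Mul(-1, 289))) = Mul(5, Mul(-73, -289)) = Mul(5, 21097) = 105485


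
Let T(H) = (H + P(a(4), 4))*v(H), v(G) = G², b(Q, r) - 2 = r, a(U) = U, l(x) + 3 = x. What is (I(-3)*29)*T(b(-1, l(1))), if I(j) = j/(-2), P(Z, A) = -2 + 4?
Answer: 0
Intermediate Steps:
l(x) = -3 + x
b(Q, r) = 2 + r
P(Z, A) = 2
T(H) = H²*(2 + H) (T(H) = (H + 2)*H² = (2 + H)*H² = H²*(2 + H))
I(j) = -j/2 (I(j) = j*(-½) = -j/2)
(I(-3)*29)*T(b(-1, l(1))) = (-½*(-3)*29)*((2 + (-3 + 1))²*(2 + (2 + (-3 + 1)))) = ((3/2)*29)*((2 - 2)²*(2 + (2 - 2))) = 87*(0²*(2 + 0))/2 = 87*(0*2)/2 = (87/2)*0 = 0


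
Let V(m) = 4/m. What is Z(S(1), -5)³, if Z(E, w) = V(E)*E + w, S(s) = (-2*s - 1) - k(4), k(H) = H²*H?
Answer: -1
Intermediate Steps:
k(H) = H³
S(s) = -65 - 2*s (S(s) = (-2*s - 1) - 1*4³ = (-1 - 2*s) - 1*64 = (-1 - 2*s) - 64 = -65 - 2*s)
Z(E, w) = 4 + w (Z(E, w) = (4/E)*E + w = 4 + w)
Z(S(1), -5)³ = (4 - 5)³ = (-1)³ = -1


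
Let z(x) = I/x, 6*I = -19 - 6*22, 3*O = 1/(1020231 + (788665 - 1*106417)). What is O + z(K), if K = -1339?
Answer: 257077007/13677716286 ≈ 0.018795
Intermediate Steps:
O = 1/5107437 (O = 1/(3*(1020231 + (788665 - 1*106417))) = 1/(3*(1020231 + (788665 - 106417))) = 1/(3*(1020231 + 682248)) = (1/3)/1702479 = (1/3)*(1/1702479) = 1/5107437 ≈ 1.9579e-7)
I = -151/6 (I = (-19 - 6*22)/6 = (-19 - 132)/6 = (1/6)*(-151) = -151/6 ≈ -25.167)
z(x) = -151/(6*x)
O + z(K) = 1/5107437 - 151/6/(-1339) = 1/5107437 - 151/6*(-1/1339) = 1/5107437 + 151/8034 = 257077007/13677716286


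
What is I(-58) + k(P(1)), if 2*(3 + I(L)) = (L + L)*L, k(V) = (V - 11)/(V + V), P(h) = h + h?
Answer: 13435/4 ≈ 3358.8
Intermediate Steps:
P(h) = 2*h
k(V) = (-11 + V)/(2*V) (k(V) = (-11 + V)/((2*V)) = (-11 + V)*(1/(2*V)) = (-11 + V)/(2*V))
I(L) = -3 + L² (I(L) = -3 + ((L + L)*L)/2 = -3 + ((2*L)*L)/2 = -3 + (2*L²)/2 = -3 + L²)
I(-58) + k(P(1)) = (-3 + (-58)²) + (-11 + 2*1)/(2*((2*1))) = (-3 + 3364) + (½)*(-11 + 2)/2 = 3361 + (½)*(½)*(-9) = 3361 - 9/4 = 13435/4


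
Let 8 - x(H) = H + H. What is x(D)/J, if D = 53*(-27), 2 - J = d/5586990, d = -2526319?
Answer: 16034661300/13700299 ≈ 1170.4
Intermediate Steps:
J = 13700299/5586990 (J = 2 - (-2526319)/5586990 = 2 - 1*(-2526319/5586990) = 2 + 2526319/5586990 = 13700299/5586990 ≈ 2.4522)
D = -1431
x(H) = 8 - 2*H (x(H) = 8 - (H + H) = 8 - 2*H)
x(D)/J = (8 - 2*(-1431))/(13700299/5586990) = (8 + 2862)*(5586990/13700299) = 2870*(5586990/13700299) = 16034661300/13700299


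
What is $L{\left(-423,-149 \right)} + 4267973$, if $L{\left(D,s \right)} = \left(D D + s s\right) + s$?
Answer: $4468954$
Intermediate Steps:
$L{\left(D,s \right)} = s + D^{2} + s^{2}$ ($L{\left(D,s \right)} = \left(D^{2} + s^{2}\right) + s = s + D^{2} + s^{2}$)
$L{\left(-423,-149 \right)} + 4267973 = \left(-149 + \left(-423\right)^{2} + \left(-149\right)^{2}\right) + 4267973 = \left(-149 + 178929 + 22201\right) + 4267973 = 200981 + 4267973 = 4468954$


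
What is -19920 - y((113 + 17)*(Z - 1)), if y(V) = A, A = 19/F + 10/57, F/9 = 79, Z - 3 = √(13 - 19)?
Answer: -269102011/13509 ≈ -19920.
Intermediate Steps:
Z = 3 + I*√6 (Z = 3 + √(13 - 19) = 3 + √(-6) = 3 + I*√6 ≈ 3.0 + 2.4495*I)
F = 711 (F = 9*79 = 711)
A = 2731/13509 (A = 19/711 + 10/57 = 2731/13509 ≈ 0.20216)
y(V) = 2731/13509
-19920 - y((113 + 17)*(Z - 1)) = -19920 - 1*2731/13509 = -19920 - 2731/13509 = -269102011/13509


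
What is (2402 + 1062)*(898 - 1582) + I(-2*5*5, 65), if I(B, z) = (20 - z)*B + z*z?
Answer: -2362901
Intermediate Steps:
I(B, z) = z² + B*(20 - z) (I(B, z) = B*(20 - z) + z² = z² + B*(20 - z))
(2402 + 1062)*(898 - 1582) + I(-2*5*5, 65) = (2402 + 1062)*(898 - 1582) + (65² + 20*(-2*5*5) - 1*-2*5*5*65) = 3464*(-684) + (4225 + 20*(-10*5) - 1*(-10*5)*65) = -2369376 + (4225 + 20*(-50) - 1*(-50)*65) = -2369376 + (4225 - 1000 + 3250) = -2369376 + 6475 = -2362901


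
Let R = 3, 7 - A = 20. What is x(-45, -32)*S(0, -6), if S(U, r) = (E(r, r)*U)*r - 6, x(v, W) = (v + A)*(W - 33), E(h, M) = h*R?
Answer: -22620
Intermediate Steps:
A = -13 (A = 7 - 1*20 = 7 - 20 = -13)
E(h, M) = 3*h (E(h, M) = h*3 = 3*h)
x(v, W) = (-33 + W)*(-13 + v) (x(v, W) = (v - 13)*(W - 33) = (-13 + v)*(-33 + W) = (-33 + W)*(-13 + v))
S(U, r) = -6 + 3*U*r² (S(U, r) = ((3*r)*U)*r - 6 = (3*U*r)*r - 6 = 3*U*r² - 6 = -6 + 3*U*r²)
x(-45, -32)*S(0, -6) = (429 - 33*(-45) - 13*(-32) - 32*(-45))*(-6 + 3*0*(-6)²) = (429 + 1485 + 416 + 1440)*(-6 + 3*0*36) = 3770*(-6 + 0) = 3770*(-6) = -22620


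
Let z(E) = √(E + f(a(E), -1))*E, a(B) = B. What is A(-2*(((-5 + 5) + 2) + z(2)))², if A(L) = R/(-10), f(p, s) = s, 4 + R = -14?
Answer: 81/25 ≈ 3.2400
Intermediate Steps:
R = -18 (R = -4 - 14 = -18)
z(E) = E*√(-1 + E) (z(E) = √(E - 1)*E = √(-1 + E)*E = E*√(-1 + E))
A(L) = 9/5 (A(L) = -18/(-10) = -18*(-⅒) = 9/5)
A(-2*(((-5 + 5) + 2) + z(2)))² = (9/5)² = 81/25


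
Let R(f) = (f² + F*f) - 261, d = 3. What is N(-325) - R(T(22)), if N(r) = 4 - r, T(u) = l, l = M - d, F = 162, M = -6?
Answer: 1967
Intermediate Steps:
l = -9 (l = -6 - 1*3 = -6 - 3 = -9)
T(u) = -9
R(f) = -261 + f² + 162*f (R(f) = (f² + 162*f) - 261 = -261 + f² + 162*f)
N(-325) - R(T(22)) = (4 - 1*(-325)) - (-261 + (-9)² + 162*(-9)) = (4 + 325) - (-261 + 81 - 1458) = 329 - 1*(-1638) = 329 + 1638 = 1967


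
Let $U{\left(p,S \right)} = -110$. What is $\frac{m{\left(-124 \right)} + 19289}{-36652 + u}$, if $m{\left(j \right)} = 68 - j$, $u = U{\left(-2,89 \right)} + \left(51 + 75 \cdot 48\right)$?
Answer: $- \frac{19481}{33111} \approx -0.58835$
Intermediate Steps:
$u = 3541$ ($u = -110 + \left(51 + 75 \cdot 48\right) = -110 + \left(51 + 3600\right) = -110 + 3651 = 3541$)
$\frac{m{\left(-124 \right)} + 19289}{-36652 + u} = \frac{\left(68 - -124\right) + 19289}{-36652 + 3541} = \frac{\left(68 + 124\right) + 19289}{-33111} = \left(192 + 19289\right) \left(- \frac{1}{33111}\right) = 19481 \left(- \frac{1}{33111}\right) = - \frac{19481}{33111}$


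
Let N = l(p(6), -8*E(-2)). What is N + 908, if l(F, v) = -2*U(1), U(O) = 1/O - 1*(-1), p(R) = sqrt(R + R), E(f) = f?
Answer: 904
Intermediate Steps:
p(R) = sqrt(2)*sqrt(R) (p(R) = sqrt(2*R) = sqrt(2)*sqrt(R))
U(O) = 1 + 1/O (U(O) = 1/O + 1 = 1 + 1/O)
l(F, v) = -4 (l(F, v) = -2*(1 + 1)/1 = -2*2 = -4)
N = -4
N + 908 = -4 + 908 = 904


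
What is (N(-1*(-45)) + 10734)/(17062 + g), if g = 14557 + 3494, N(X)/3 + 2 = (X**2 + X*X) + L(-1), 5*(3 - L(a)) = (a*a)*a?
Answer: 114438/175565 ≈ 0.65183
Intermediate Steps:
L(a) = 3 - a**3/5 (L(a) = 3 - a*a*a/5 = 3 - a**2*a/5 = 3 - a**3/5)
N(X) = 18/5 + 6*X**2 (N(X) = -6 + 3*((X**2 + X*X) + (3 - 1/5*(-1)**3)) = -6 + 3*((X**2 + X**2) + (3 - 1/5*(-1))) = -6 + 3*(2*X**2 + (3 + 1/5)) = -6 + 3*(2*X**2 + 16/5) = -6 + 3*(16/5 + 2*X**2) = -6 + (48/5 + 6*X**2) = 18/5 + 6*X**2)
g = 18051
(N(-1*(-45)) + 10734)/(17062 + g) = ((18/5 + 6*(-1*(-45))**2) + 10734)/(17062 + 18051) = ((18/5 + 6*45**2) + 10734)/35113 = ((18/5 + 6*2025) + 10734)*(1/35113) = ((18/5 + 12150) + 10734)*(1/35113) = (60768/5 + 10734)*(1/35113) = (114438/5)*(1/35113) = 114438/175565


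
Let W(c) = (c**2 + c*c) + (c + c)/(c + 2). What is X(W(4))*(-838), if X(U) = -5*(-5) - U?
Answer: 20950/3 ≈ 6983.3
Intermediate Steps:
W(c) = 2*c**2 + 2*c/(2 + c) (W(c) = (c**2 + c**2) + (2*c)/(2 + c) = 2*c**2 + 2*c/(2 + c))
X(U) = 25 - U
X(W(4))*(-838) = (25 - 2*4*(1 + 4**2 + 2*4)/(2 + 4))*(-838) = (25 - 2*4*(1 + 16 + 8)/6)*(-838) = (25 - 2*4*25/6)*(-838) = (25 - 1*100/3)*(-838) = (25 - 100/3)*(-838) = -25/3*(-838) = 20950/3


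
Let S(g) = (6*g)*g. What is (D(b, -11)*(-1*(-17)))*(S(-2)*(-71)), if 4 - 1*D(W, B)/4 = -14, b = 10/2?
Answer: -2085696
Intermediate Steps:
b = 5 (b = 10*(½) = 5)
D(W, B) = 72 (D(W, B) = 16 - 4*(-14) = 16 + 56 = 72)
S(g) = 6*g²
(D(b, -11)*(-1*(-17)))*(S(-2)*(-71)) = (72*(-1*(-17)))*((6*(-2)²)*(-71)) = (72*17)*((6*4)*(-71)) = 1224*(24*(-71)) = 1224*(-1704) = -2085696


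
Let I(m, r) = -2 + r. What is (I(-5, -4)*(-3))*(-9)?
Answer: -162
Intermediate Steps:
(I(-5, -4)*(-3))*(-9) = ((-2 - 4)*(-3))*(-9) = -6*(-3)*(-9) = 18*(-9) = -162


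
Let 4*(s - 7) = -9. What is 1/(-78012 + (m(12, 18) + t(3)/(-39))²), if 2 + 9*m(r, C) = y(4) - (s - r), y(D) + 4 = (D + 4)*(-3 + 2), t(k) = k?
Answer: -2704/210942599 ≈ -1.2819e-5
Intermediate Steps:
s = 19/4 (s = 7 + (¼)*(-9) = 7 - 9/4 = 19/4 ≈ 4.7500)
y(D) = -8 - D (y(D) = -4 + (D + 4)*(-3 + 2) = -4 + (4 + D)*(-1) = -4 + (-4 - D) = -8 - D)
m(r, C) = -25/12 + r/9 (m(r, C) = -2/9 + ((-8 - 1*4) - (19/4 - r))/9 = -2/9 + ((-8 - 4) + (-19/4 + r))/9 = -2/9 + (-12 + (-19/4 + r))/9 = -2/9 + (-67/4 + r)/9 = -2/9 + (-67/36 + r/9) = -25/12 + r/9)
1/(-78012 + (m(12, 18) + t(3)/(-39))²) = 1/(-78012 + ((-25/12 + (⅑)*12) + 3/(-39))²) = 1/(-78012 + ((-25/12 + 4/3) + 3*(-1/39))²) = 1/(-78012 + (-¾ - 1/13)²) = 1/(-78012 + (-43/52)²) = 1/(-78012 + 1849/2704) = 1/(-210942599/2704) = -2704/210942599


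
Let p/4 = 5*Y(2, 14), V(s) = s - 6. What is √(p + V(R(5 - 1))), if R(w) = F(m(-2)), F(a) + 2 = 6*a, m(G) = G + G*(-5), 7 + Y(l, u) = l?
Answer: 2*I*√15 ≈ 7.746*I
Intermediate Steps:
Y(l, u) = -7 + l
m(G) = -4*G (m(G) = G - 5*G = -4*G)
F(a) = -2 + 6*a
R(w) = 46 (R(w) = -2 + 6*(-4*(-2)) = -2 + 6*8 = -2 + 48 = 46)
V(s) = -6 + s
p = -100 (p = 4*(5*(-7 + 2)) = 4*(5*(-5)) = 4*(-25) = -100)
√(p + V(R(5 - 1))) = √(-100 + (-6 + 46)) = √(-100 + 40) = √(-60) = 2*I*√15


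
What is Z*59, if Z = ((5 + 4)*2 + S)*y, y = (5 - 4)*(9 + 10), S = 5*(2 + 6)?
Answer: 65018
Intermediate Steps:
S = 40 (S = 5*8 = 40)
y = 19 (y = 1*19 = 19)
Z = 1102 (Z = ((5 + 4)*2 + 40)*19 = (9*2 + 40)*19 = (18 + 40)*19 = 58*19 = 1102)
Z*59 = 1102*59 = 65018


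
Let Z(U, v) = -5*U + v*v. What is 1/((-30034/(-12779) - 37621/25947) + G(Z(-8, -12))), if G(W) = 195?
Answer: 331576713/64955992474 ≈ 0.0051046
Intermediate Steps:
Z(U, v) = v**2 - 5*U (Z(U, v) = -5*U + v**2 = v**2 - 5*U)
1/((-30034/(-12779) - 37621/25947) + G(Z(-8, -12))) = 1/((-30034/(-12779) - 37621/25947) + 195) = 1/((-30034*(-1/12779) - 37621*1/25947) + 195) = 1/((30034/12779 - 37621/25947) + 195) = 1/(298533439/331576713 + 195) = 1/(64955992474/331576713) = 331576713/64955992474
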